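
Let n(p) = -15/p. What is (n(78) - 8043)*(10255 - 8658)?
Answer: -333969431/26 ≈ -1.2845e+7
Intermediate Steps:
(n(78) - 8043)*(10255 - 8658) = (-15/78 - 8043)*(10255 - 8658) = (-15*1/78 - 8043)*1597 = (-5/26 - 8043)*1597 = -209123/26*1597 = -333969431/26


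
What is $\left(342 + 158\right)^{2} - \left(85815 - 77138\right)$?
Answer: $241323$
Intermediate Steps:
$\left(342 + 158\right)^{2} - \left(85815 - 77138\right) = 500^{2} - \left(85815 - 77138\right) = 250000 - 8677 = 241323$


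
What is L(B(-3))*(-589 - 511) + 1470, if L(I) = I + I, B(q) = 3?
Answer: -5130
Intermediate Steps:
L(I) = 2*I
L(B(-3))*(-589 - 511) + 1470 = (2*3)*(-589 - 511) + 1470 = 6*(-1100) + 1470 = -6600 + 1470 = -5130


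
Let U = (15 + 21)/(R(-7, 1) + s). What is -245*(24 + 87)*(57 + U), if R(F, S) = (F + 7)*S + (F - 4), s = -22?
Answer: -16724925/11 ≈ -1.5204e+6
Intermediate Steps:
R(F, S) = -4 + F + S*(7 + F) (R(F, S) = (7 + F)*S + (-4 + F) = S*(7 + F) + (-4 + F) = -4 + F + S*(7 + F))
U = -12/11 (U = (15 + 21)/((-4 - 7 + 7*1 - 7*1) - 22) = 36/((-4 - 7 + 7 - 7) - 22) = 36/(-11 - 22) = 36/(-33) = 36*(-1/33) = -12/11 ≈ -1.0909)
-245*(24 + 87)*(57 + U) = -245*(24 + 87)*(57 - 12/11) = -27195*615/11 = -245*68265/11 = -16724925/11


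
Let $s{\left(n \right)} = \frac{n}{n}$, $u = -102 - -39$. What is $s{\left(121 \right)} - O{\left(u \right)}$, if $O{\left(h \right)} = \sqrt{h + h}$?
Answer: $1 - 3 i \sqrt{14} \approx 1.0 - 11.225 i$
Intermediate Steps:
$u = -63$ ($u = -102 + 39 = -63$)
$O{\left(h \right)} = \sqrt{2} \sqrt{h}$ ($O{\left(h \right)} = \sqrt{2 h} = \sqrt{2} \sqrt{h}$)
$s{\left(n \right)} = 1$
$s{\left(121 \right)} - O{\left(u \right)} = 1 - \sqrt{2} \sqrt{-63} = 1 - \sqrt{2} \cdot 3 i \sqrt{7} = 1 - 3 i \sqrt{14}$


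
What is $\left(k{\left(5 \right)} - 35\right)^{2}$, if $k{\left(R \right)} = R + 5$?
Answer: $625$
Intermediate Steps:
$k{\left(R \right)} = 5 + R$
$\left(k{\left(5 \right)} - 35\right)^{2} = \left(\left(5 + 5\right) - 35\right)^{2} = \left(10 - 35\right)^{2} = \left(-25\right)^{2} = 625$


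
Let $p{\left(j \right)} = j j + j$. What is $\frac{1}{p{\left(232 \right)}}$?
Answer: $\frac{1}{54056} \approx 1.8499 \cdot 10^{-5}$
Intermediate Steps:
$p{\left(j \right)} = j + j^{2}$ ($p{\left(j \right)} = j^{2} + j = j + j^{2}$)
$\frac{1}{p{\left(232 \right)}} = \frac{1}{232 \left(1 + 232\right)} = \frac{1}{232 \cdot 233} = \frac{1}{54056}$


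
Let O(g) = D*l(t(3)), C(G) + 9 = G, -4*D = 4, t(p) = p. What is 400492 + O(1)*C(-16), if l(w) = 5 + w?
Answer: 400692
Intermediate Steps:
D = -1 (D = -¼*4 = -1)
C(G) = -9 + G
O(g) = -8 (O(g) = -(5 + 3) = -1*8 = -8)
400492 + O(1)*C(-16) = 400492 - 8*(-9 - 16) = 400492 - 8*(-25) = 400492 + 200 = 400692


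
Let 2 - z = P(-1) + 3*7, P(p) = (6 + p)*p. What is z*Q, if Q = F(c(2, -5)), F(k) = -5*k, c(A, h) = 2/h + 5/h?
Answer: -98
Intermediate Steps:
c(A, h) = 7/h
P(p) = p*(6 + p)
z = -14 (z = 2 - (-(6 - 1) + 3*7) = 2 - (-1*5 + 21) = 2 - (-5 + 21) = 2 - 1*16 = 2 - 16 = -14)
Q = 7 (Q = -35/(-5) = -35*(-1)/5 = -5*(-7/5) = 7)
z*Q = -14*7 = -98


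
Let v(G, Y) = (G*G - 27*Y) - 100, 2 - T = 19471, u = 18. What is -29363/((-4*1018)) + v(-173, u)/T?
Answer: 452183551/79277768 ≈ 5.7038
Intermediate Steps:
T = -19469 (T = 2 - 1*19471 = 2 - 19471 = -19469)
v(G, Y) = -100 + G² - 27*Y (v(G, Y) = (G² - 27*Y) - 100 = -100 + G² - 27*Y)
-29363/((-4*1018)) + v(-173, u)/T = -29363/((-4*1018)) + (-100 + (-173)² - 27*18)/(-19469) = -29363/(-4072) + (-100 + 29929 - 486)*(-1/19469) = -29363*(-1/4072) + 29343*(-1/19469) = 29363/4072 - 29343/19469 = 452183551/79277768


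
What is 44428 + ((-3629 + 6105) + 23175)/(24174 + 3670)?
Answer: 1237078883/27844 ≈ 44429.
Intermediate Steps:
44428 + ((-3629 + 6105) + 23175)/(24174 + 3670) = 44428 + (2476 + 23175)/27844 = 44428 + 25651*(1/27844) = 44428 + 25651/27844 = 1237078883/27844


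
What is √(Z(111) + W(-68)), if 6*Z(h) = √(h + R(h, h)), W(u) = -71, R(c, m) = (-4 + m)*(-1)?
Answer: 2*I*√159/3 ≈ 8.4063*I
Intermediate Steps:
R(c, m) = 4 - m
Z(h) = ⅓ (Z(h) = √(h + (4 - h))/6 = √4/6 = (⅙)*2 = ⅓)
√(Z(111) + W(-68)) = √(⅓ - 71) = √(-212/3) = 2*I*√159/3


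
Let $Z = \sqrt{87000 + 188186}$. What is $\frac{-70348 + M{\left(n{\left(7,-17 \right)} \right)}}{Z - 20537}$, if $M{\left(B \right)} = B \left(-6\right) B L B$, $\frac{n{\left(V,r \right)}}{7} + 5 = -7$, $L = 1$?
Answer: $- \frac{71589435412}{421493183} - \frac{3485876 \sqrt{275186}}{421493183} \approx -174.19$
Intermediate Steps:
$n{\left(V,r \right)} = -84$ ($n{\left(V,r \right)} = -35 + 7 \left(-7\right) = -35 - 49 = -84$)
$M{\left(B \right)} = - 6 B^{3}$ ($M{\left(B \right)} = B \left(-6\right) B 1 B = - 6 B B B = - 6 B B^{2} = - 6 B^{3}$)
$Z = \sqrt{275186} \approx 524.58$
$\frac{-70348 + M{\left(n{\left(7,-17 \right)} \right)}}{Z - 20537} = \frac{-70348 - 6 \left(-84\right)^{3}}{\sqrt{275186} - 20537} = \frac{-70348 - -3556224}{-20537 + \sqrt{275186}} = \frac{-70348 + 3556224}{-20537 + \sqrt{275186}} = \frac{3485876}{-20537 + \sqrt{275186}}$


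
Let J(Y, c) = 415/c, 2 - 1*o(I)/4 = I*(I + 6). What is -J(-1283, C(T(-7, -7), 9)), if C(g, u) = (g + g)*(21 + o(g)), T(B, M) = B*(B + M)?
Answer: 415/7984844 ≈ 5.1973e-5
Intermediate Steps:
o(I) = 8 - 4*I*(6 + I) (o(I) = 8 - 4*I*(I + 6) = 8 - 4*I*(6 + I))
C(g, u) = 2*g*(29 - 24*g - 4*g²) (C(g, u) = (g + g)*(21 + (8 - 24*g - 4*g²)) = (2*g)*(29 - 24*g - 4*g²) = 2*g*(29 - 24*g - 4*g²))
-J(-1283, C(T(-7, -7), 9)) = -415/(2*(-7*(-7 - 7))*(29 - (-168)*(-7 - 7) - 4*49*(-7 - 7)²)) = -415/(2*(-7*(-14))*(29 - (-168)*(-14) - 4*(-7*(-14))²)) = -415/(2*98*(29 - 24*98 - 4*98²)) = -415/(2*98*(29 - 2352 - 4*9604)) = -415/(2*98*(29 - 2352 - 38416)) = -415/(2*98*(-40739)) = -415/(-7984844) = -415*(-1)/7984844 = -1*(-415/7984844) = 415/7984844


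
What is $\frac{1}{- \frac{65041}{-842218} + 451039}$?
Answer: $\frac{842218}{379873229543} \approx 2.2171 \cdot 10^{-6}$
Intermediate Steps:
$\frac{1}{- \frac{65041}{-842218} + 451039} = \frac{1}{\left(-65041\right) \left(- \frac{1}{842218}\right) + 451039} = \frac{1}{\frac{65041}{842218} + 451039} = \frac{1}{\frac{379873229543}{842218}} = \frac{842218}{379873229543}$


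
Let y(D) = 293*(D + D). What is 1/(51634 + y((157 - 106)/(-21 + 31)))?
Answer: 5/273113 ≈ 1.8307e-5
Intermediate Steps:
y(D) = 586*D (y(D) = 293*(2*D) = 586*D)
1/(51634 + y((157 - 106)/(-21 + 31))) = 1/(51634 + 586*((157 - 106)/(-21 + 31))) = 1/(51634 + 586*(51/10)) = 1/(51634 + 14943/5) = 1/(273113/5) = 5/273113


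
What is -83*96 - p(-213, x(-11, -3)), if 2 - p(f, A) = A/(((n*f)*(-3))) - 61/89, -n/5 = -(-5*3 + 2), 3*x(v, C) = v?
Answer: -88393664576/11089845 ≈ -7970.7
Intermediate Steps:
x(v, C) = v/3
n = -65 (n = -(-5)*(-5*3 + 2) = -(-5)*(-15 + 2) = -(-5)*(-13) = -5*13 = -65)
p(f, A) = 239/89 - A/(195*f) (p(f, A) = 2 - (A/((-65*f*(-3))) - 61/89) = 2 - (A/((195*f)) - 61*1/89) = 2 - (A*(1/(195*f)) - 61/89) = 2 - (A/(195*f) - 61/89) = 2 - (-61/89 + A/(195*f)) = 2 + (61/89 - A/(195*f)) = 239/89 - A/(195*f))
-83*96 - p(-213, x(-11, -3)) = -83*96 - (239/89 - 1/195*(⅓)*(-11)/(-213)) = -7968 - (239/89 - 1/195*(-11/3)*(-1/213)) = -7968 - (239/89 - 11/124605) = -7968 - 1*29779616/11089845 = -7968 - 29779616/11089845 = -88393664576/11089845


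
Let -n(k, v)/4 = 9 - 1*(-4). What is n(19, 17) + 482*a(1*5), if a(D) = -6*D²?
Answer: -72352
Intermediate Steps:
n(k, v) = -52 (n(k, v) = -4*(9 - 1*(-4)) = -4*(9 + 4) = -4*13 = -52)
n(19, 17) + 482*a(1*5) = -52 + 482*(-6*(1*5)²) = -52 + 482*(-6*5²) = -52 + 482*(-6*25) = -52 + 482*(-150) = -52 - 72300 = -72352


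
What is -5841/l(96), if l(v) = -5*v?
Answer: 1947/160 ≈ 12.169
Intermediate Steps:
-5841/l(96) = -5841/((-5*96)) = -5841/(-480) = -5841*(-1/480) = 1947/160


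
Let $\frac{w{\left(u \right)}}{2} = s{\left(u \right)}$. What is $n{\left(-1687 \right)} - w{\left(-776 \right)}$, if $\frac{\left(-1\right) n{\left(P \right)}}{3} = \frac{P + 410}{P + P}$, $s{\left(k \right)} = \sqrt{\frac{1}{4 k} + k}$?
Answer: $- \frac{3831}{3374} - \frac{i \sqrt{467288770}}{388} \approx -1.1354 - 55.714 i$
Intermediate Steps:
$s{\left(k \right)} = \sqrt{k + \frac{1}{4 k}}$ ($s{\left(k \right)} = \sqrt{\frac{1}{4 k} + k} = \sqrt{k + \frac{1}{4 k}}$)
$n{\left(P \right)} = - \frac{3 \left(410 + P\right)}{2 P}$ ($n{\left(P \right)} = - 3 \frac{P + 410}{P + P} = - 3 \frac{410 + P}{2 P} = - \frac{3 \left(410 + P\right)}{2 P}$)
$w{\left(u \right)} = \sqrt{\frac{1}{u} + 4 u}$ ($w{\left(u \right)} = 2 \frac{\sqrt{\frac{1}{u} + 4 u}}{2} = \sqrt{\frac{1}{u} + 4 u}$)
$n{\left(-1687 \right)} - w{\left(-776 \right)} = \left(- \frac{3}{2} - \frac{615}{-1687}\right) - \sqrt{\frac{1}{-776} + 4 \left(-776\right)} = \left(- \frac{3}{2} - - \frac{615}{1687}\right) - \sqrt{- \frac{1}{776} - 3104} = \left(- \frac{3}{2} + \frac{615}{1687}\right) - \sqrt{- \frac{2408705}{776}} = - \frac{3831}{3374} - \frac{i \sqrt{467288770}}{388}$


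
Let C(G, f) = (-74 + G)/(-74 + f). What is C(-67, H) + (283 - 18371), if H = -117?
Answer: -3454667/191 ≈ -18087.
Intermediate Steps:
C(G, f) = (-74 + G)/(-74 + f)
C(-67, H) + (283 - 18371) = (-74 - 67)/(-74 - 117) + (283 - 18371) = -141/(-191) - 18088 = -1/191*(-141) - 18088 = 141/191 - 18088 = -3454667/191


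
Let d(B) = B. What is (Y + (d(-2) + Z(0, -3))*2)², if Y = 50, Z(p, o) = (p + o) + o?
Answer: 1156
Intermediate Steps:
Z(p, o) = p + 2*o (Z(p, o) = (o + p) + o = p + 2*o)
(Y + (d(-2) + Z(0, -3))*2)² = (50 + (-2 + (0 + 2*(-3)))*2)² = (50 + (-2 + (0 - 6))*2)² = (50 + (-2 - 6)*2)² = (50 - 8*2)² = (50 - 16)² = 34² = 1156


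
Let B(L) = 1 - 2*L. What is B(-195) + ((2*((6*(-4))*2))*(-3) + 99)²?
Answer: 150160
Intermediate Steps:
B(-195) + ((2*((6*(-4))*2))*(-3) + 99)² = (1 - 2*(-195)) + ((2*((6*(-4))*2))*(-3) + 99)² = (1 + 390) + ((2*(-24*2))*(-3) + 99)² = 391 + ((2*(-48))*(-3) + 99)² = 391 + (-96*(-3) + 99)² = 391 + (288 + 99)² = 391 + 387² = 391 + 149769 = 150160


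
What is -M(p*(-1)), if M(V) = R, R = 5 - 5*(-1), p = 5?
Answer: -10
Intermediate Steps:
R = 10 (R = 5 + 5 = 10)
M(V) = 10
-M(p*(-1)) = -1*10 = -10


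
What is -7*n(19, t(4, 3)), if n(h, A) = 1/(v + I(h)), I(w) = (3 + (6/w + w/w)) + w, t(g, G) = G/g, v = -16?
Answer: -133/139 ≈ -0.95683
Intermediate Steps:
I(w) = 4 + w + 6/w (I(w) = (3 + (6/w + 1)) + w = (3 + (1 + 6/w)) + w = (4 + 6/w) + w = 4 + w + 6/w)
n(h, A) = 1/(-12 + h + 6/h) (n(h, A) = 1/(-16 + (4 + h + 6/h)) = 1/(-12 + h + 6/h))
-7*n(19, t(4, 3)) = -133/(6 + 19*(-12 + 19)) = -133/(6 + 19*7) = -133/(6 + 133) = -133/139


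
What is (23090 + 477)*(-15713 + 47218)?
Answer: 742478335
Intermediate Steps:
(23090 + 477)*(-15713 + 47218) = 23567*31505 = 742478335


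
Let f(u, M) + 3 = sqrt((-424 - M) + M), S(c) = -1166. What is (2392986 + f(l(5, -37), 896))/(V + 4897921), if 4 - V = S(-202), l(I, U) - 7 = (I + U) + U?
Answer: 2392983/4899091 + 2*I*sqrt(106)/4899091 ≈ 0.48845 + 4.2031e-6*I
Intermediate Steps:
l(I, U) = 7 + I + 2*U (l(I, U) = 7 + ((I + U) + U) = 7 + (I + 2*U) = 7 + I + 2*U)
V = 1170 (V = 4 - 1*(-1166) = 4 + 1166 = 1170)
f(u, M) = -3 + 2*I*sqrt(106) (f(u, M) = -3 + sqrt((-424 - M) + M) = -3 + sqrt(-424) = -3 + 2*I*sqrt(106))
(2392986 + f(l(5, -37), 896))/(V + 4897921) = (2392986 + (-3 + 2*I*sqrt(106)))/(1170 + 4897921) = (2392983 + 2*I*sqrt(106))/4899091 = (2392983 + 2*I*sqrt(106))*(1/4899091) = 2392983/4899091 + 2*I*sqrt(106)/4899091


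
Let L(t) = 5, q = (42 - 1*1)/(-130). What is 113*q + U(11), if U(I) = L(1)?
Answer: -3983/130 ≈ -30.638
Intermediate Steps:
q = -41/130 (q = (42 - 1)*(-1/130) = 41*(-1/130) = -41/130 ≈ -0.31538)
U(I) = 5
113*q + U(11) = 113*(-41/130) + 5 = -4633/130 + 5 = -3983/130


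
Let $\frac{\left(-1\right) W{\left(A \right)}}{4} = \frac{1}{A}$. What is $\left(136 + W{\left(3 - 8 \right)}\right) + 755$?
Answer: $\frac{4459}{5} \approx 891.8$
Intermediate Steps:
$W{\left(A \right)} = - \frac{4}{A}$
$\left(136 + W{\left(3 - 8 \right)}\right) + 755 = \left(136 - \frac{4}{3 - 8}\right) + 755 = \left(136 - \frac{4}{-5}\right) + 755 = \left(136 - - \frac{4}{5}\right) + 755 = \left(136 + \frac{4}{5}\right) + 755 = \frac{684}{5} + 755 = \frac{4459}{5}$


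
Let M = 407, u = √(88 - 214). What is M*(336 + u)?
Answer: 136752 + 1221*I*√14 ≈ 1.3675e+5 + 4568.6*I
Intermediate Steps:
u = 3*I*√14 (u = √(-126) = 3*I*√14 ≈ 11.225*I)
M*(336 + u) = 407*(336 + 3*I*√14) = 136752 + 1221*I*√14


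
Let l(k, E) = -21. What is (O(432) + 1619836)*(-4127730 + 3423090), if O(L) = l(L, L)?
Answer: -1141386441600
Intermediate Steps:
O(L) = -21
(O(432) + 1619836)*(-4127730 + 3423090) = (-21 + 1619836)*(-4127730 + 3423090) = 1619815*(-704640) = -1141386441600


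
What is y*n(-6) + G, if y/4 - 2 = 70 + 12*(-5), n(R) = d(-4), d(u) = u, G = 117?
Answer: -75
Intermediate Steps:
n(R) = -4
y = 48 (y = 8 + 4*(70 + 12*(-5)) = 8 + 4*(70 - 60) = 8 + 4*10 = 8 + 40 = 48)
y*n(-6) + G = 48*(-4) + 117 = -192 + 117 = -75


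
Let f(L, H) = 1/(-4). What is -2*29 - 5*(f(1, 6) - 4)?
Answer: -147/4 ≈ -36.750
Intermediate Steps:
f(L, H) = -1/4
-2*29 - 5*(f(1, 6) - 4) = -2*29 - 5*(-1/4 - 4) = -58 - 5*(-17/4) = -58 + 85/4 = -147/4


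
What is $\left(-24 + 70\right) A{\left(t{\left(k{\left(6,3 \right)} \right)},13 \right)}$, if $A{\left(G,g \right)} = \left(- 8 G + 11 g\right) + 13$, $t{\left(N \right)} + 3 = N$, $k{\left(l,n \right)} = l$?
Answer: $6072$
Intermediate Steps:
$t{\left(N \right)} = -3 + N$
$A{\left(G,g \right)} = 13 - 8 G + 11 g$
$\left(-24 + 70\right) A{\left(t{\left(k{\left(6,3 \right)} \right)},13 \right)} = \left(-24 + 70\right) \left(13 - 8 \left(-3 + 6\right) + 11 \cdot 13\right) = 46 \left(13 - 24 + 143\right) = 46 \cdot 132 = 6072$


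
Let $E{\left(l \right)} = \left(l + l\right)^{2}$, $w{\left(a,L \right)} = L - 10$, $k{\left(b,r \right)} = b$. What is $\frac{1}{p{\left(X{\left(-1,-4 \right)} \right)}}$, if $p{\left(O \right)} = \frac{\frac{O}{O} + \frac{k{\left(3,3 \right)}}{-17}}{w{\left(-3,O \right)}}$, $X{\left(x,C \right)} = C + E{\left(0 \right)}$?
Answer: $-17$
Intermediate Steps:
$w{\left(a,L \right)} = -10 + L$
$E{\left(l \right)} = 4 l^{2}$ ($E{\left(l \right)} = \left(2 l\right)^{2} = 4 l^{2}$)
$X{\left(x,C \right)} = C$ ($X{\left(x,C \right)} = C + 4 \cdot 0^{2} = C + 4 \cdot 0 = C + 0 = C$)
$p{\left(O \right)} = \frac{14}{17 \left(-10 + O\right)}$ ($p{\left(O \right)} = \frac{\frac{O}{O} + \frac{3}{-17}}{-10 + O} = \frac{1 + 3 \left(- \frac{1}{17}\right)}{-10 + O} = \frac{1 - \frac{3}{17}}{-10 + O} = \frac{14}{17 \left(-10 + O\right)}$)
$\frac{1}{p{\left(X{\left(-1,-4 \right)} \right)}} = \frac{1}{\frac{14}{17} \frac{1}{-10 - 4}} = \frac{1}{\frac{14}{17} \frac{1}{-14}} = \frac{1}{\frac{14}{17} \left(- \frac{1}{14}\right)} = \frac{1}{- \frac{1}{17}} = -17$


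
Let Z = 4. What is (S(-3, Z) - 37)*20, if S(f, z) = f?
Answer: -800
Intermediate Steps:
(S(-3, Z) - 37)*20 = (-3 - 37)*20 = -40*20 = -800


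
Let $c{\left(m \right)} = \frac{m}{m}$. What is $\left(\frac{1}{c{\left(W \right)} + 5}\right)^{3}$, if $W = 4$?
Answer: $\frac{1}{216} \approx 0.0046296$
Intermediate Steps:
$c{\left(m \right)} = 1$
$\left(\frac{1}{c{\left(W \right)} + 5}\right)^{3} = \left(\frac{1}{1 + 5}\right)^{3} = \left(\frac{1}{6}\right)^{3} = \frac{1}{216}$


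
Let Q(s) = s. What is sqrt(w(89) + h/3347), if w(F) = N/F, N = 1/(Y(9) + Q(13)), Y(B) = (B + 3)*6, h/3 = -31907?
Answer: 7*I*sqrt(374181849034510)/25320055 ≈ 5.3478*I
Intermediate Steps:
h = -95721 (h = 3*(-31907) = -95721)
Y(B) = 18 + 6*B (Y(B) = (3 + B)*6 = 18 + 6*B)
N = 1/85 (N = 1/((18 + 6*9) + 13) = 1/((18 + 54) + 13) = 1/(72 + 13) = 1/85 ≈ 0.011765)
w(F) = 1/(85*F)
sqrt(w(89) + h/3347) = sqrt((1/85)/89 - 95721/3347) = sqrt((1/85)*(1/89) - 95721*1/3347) = sqrt(1/7565 - 95721/3347) = sqrt(-724126018/25320055) = 7*I*sqrt(374181849034510)/25320055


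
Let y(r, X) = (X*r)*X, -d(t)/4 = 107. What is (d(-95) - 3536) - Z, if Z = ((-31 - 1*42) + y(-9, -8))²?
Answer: -425165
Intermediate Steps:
d(t) = -428 (d(t) = -4*107 = -428)
y(r, X) = r*X²
Z = 421201 (Z = ((-31 - 1*42) - 9*(-8)²)² = ((-31 - 42) - 9*64)² = (-73 - 576)² = (-649)² = 421201)
(d(-95) - 3536) - Z = (-428 - 3536) - 1*421201 = -3964 - 421201 = -425165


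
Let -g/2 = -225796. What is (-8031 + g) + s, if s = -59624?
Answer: 383937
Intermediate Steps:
g = 451592 (g = -2*(-225796) = 451592)
(-8031 + g) + s = (-8031 + 451592) - 59624 = 443561 - 59624 = 383937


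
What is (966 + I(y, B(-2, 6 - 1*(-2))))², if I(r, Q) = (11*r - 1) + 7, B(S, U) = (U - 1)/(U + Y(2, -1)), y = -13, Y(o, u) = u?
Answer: 687241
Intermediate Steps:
B(S, U) = 1 (B(S, U) = (U - 1)/(U - 1) = (-1 + U)/(-1 + U) = 1)
I(r, Q) = 6 + 11*r (I(r, Q) = (-1 + 11*r) + 7 = 6 + 11*r)
(966 + I(y, B(-2, 6 - 1*(-2))))² = (966 + (6 + 11*(-13)))² = (966 + (6 - 143))² = (966 - 137)² = 829² = 687241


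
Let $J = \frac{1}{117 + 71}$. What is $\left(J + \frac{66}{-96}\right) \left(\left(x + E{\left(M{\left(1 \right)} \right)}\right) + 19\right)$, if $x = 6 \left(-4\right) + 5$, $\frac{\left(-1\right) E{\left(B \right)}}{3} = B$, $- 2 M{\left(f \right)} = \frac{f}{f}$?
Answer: $- \frac{1539}{1504} \approx -1.0233$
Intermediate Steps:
$M{\left(f \right)} = - \frac{1}{2}$ ($M{\left(f \right)} = - \frac{f \frac{1}{f}}{2} = \left(- \frac{1}{2}\right) 1 = - \frac{1}{2}$)
$J = \frac{1}{188} \approx 0.0053191$
$E{\left(B \right)} = - 3 B$
$x = -19$ ($x = -24 + 5 = -19$)
$\left(J + \frac{66}{-96}\right) \left(\left(x + E{\left(M{\left(1 \right)} \right)}\right) + 19\right) = \left(\frac{1}{188} + \frac{66}{-96}\right) \left(\left(-19 - - \frac{3}{2}\right) + 19\right) = \left(\frac{1}{188} + 66 \left(- \frac{1}{96}\right)\right) \left(\left(-19 + \frac{3}{2}\right) + 19\right) = \left(\frac{1}{188} - \frac{11}{16}\right) \left(- \frac{35}{2} + 19\right) = \left(- \frac{513}{752}\right) \frac{3}{2} = - \frac{1539}{1504}$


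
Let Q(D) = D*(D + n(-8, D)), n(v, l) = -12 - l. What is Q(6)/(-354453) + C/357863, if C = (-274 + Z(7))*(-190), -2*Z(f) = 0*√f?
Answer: 559957252/3843806483 ≈ 0.14568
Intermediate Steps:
Z(f) = 0 (Z(f) = -0*√f = -½*0 = 0)
C = 52060 (C = (-274 + 0)*(-190) = -274*(-190) = 52060)
Q(D) = -12*D (Q(D) = D*(D + (-12 - D)) = D*(-12) = -12*D)
Q(6)/(-354453) + C/357863 = -12*6/(-354453) + 52060/357863 = -72*(-1/354453) + 52060*(1/357863) = 24/118151 + 52060/357863 = 559957252/3843806483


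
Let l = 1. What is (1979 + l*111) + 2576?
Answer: 4666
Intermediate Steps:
(1979 + l*111) + 2576 = (1979 + 1*111) + 2576 = (1979 + 111) + 2576 = 2090 + 2576 = 4666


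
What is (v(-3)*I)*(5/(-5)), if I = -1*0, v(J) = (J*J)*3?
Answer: 0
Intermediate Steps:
v(J) = 3*J² (v(J) = J²*3 = 3*J²)
I = 0
(v(-3)*I)*(5/(-5)) = ((3*(-3)²)*0)*(5/(-5)) = ((3*9)*0)*(5*(-⅕)) = (27*0)*(-1) = 0*(-1) = 0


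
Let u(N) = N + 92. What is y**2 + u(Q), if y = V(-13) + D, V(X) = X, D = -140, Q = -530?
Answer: 22971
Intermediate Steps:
u(N) = 92 + N
y = -153 (y = -13 - 140 = -153)
y**2 + u(Q) = (-153)**2 + (92 - 530) = 23409 - 438 = 22971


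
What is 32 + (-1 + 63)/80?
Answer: 1311/40 ≈ 32.775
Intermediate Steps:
32 + (-1 + 63)/80 = 32 + 62*(1/80) = 32 + 31/40 = 1311/40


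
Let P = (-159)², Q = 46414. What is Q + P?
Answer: 71695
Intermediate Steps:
P = 25281
Q + P = 46414 + 25281 = 71695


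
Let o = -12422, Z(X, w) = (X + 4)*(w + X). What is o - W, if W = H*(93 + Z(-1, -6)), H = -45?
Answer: -9182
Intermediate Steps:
Z(X, w) = (4 + X)*(X + w)
W = -3240 (W = -45*(93 + ((-1)**2 + 4*(-1) + 4*(-6) - 1*(-6))) = -45*(93 + (1 - 4 - 24 + 6)) = -45*(93 - 21) = -45*72 = -3240)
o - W = -12422 - 1*(-3240) = -12422 + 3240 = -9182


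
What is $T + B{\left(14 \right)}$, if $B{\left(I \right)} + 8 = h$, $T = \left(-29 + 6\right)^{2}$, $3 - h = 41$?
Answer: $483$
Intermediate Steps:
$h = -38$ ($h = 3 - 41 = -38$)
$T = 529$ ($T = \left(-23\right)^{2} = 529$)
$B{\left(I \right)} = -46$ ($B{\left(I \right)} = -8 - 38 = -46$)
$T + B{\left(14 \right)} = 529 - 46 = 483$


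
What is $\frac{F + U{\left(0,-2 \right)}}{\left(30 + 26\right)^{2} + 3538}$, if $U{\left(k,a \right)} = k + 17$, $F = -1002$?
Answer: $- \frac{985}{6674} \approx -0.14759$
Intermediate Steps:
$U{\left(k,a \right)} = 17 + k$
$\frac{F + U{\left(0,-2 \right)}}{\left(30 + 26\right)^{2} + 3538} = \frac{-1002 + \left(17 + 0\right)}{\left(30 + 26\right)^{2} + 3538} = \frac{-1002 + 17}{56^{2} + 3538} = - \frac{985}{3136 + 3538} = - \frac{985}{6674}$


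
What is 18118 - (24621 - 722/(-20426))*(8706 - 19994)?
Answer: 2838604947726/10213 ≈ 2.7794e+8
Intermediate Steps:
18118 - (24621 - 722/(-20426))*(8706 - 19994) = 18118 - (24621 - 722*(-1/20426))*(-11288) = 18118 - (24621 + 361/10213)*(-11288) = 18118 - 251454634*(-11288)/10213 = 18118 - 1*(-2838419908592/10213) = 18118 + 2838419908592/10213 = 2838604947726/10213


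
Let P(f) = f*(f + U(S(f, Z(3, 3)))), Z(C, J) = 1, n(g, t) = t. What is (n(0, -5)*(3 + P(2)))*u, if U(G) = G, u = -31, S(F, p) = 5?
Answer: 2635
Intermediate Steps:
P(f) = f*(5 + f) (P(f) = f*(f + 5) = f*(5 + f))
(n(0, -5)*(3 + P(2)))*u = -5*(3 + 2*(5 + 2))*(-31) = -5*(3 + 2*7)*(-31) = -5*(3 + 14)*(-31) = -5*17*(-31) = -85*(-31) = 2635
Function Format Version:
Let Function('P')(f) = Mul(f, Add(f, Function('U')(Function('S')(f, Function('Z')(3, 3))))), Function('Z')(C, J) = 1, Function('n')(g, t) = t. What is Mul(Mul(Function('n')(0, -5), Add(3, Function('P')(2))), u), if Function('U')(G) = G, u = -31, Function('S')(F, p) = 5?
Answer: 2635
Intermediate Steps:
Function('P')(f) = Mul(f, Add(5, f)) (Function('P')(f) = Mul(f, Add(f, 5)) = Mul(f, Add(5, f)))
Mul(Mul(Function('n')(0, -5), Add(3, Function('P')(2))), u) = Mul(Mul(-5, Add(3, Mul(2, Add(5, 2)))), -31) = Mul(Mul(-5, Add(3, Mul(2, 7))), -31) = Mul(Mul(-5, Add(3, 14)), -31) = Mul(Mul(-5, 17), -31) = Mul(-85, -31) = 2635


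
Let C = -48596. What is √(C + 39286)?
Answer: 7*I*√190 ≈ 96.488*I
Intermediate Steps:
√(C + 39286) = √(-48596 + 39286) = √(-9310) = 7*I*√190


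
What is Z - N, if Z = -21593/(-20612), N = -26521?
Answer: 546672445/20612 ≈ 26522.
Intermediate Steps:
Z = 21593/20612 (Z = -21593*(-1/20612) = 21593/20612 ≈ 1.0476)
Z - N = 21593/20612 - 1*(-26521) = 21593/20612 + 26521 = 546672445/20612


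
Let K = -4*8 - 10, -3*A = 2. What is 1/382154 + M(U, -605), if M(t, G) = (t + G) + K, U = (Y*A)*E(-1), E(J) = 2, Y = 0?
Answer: -247253637/382154 ≈ -647.00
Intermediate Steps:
A = -⅔ (A = -⅓*2 = -⅔ ≈ -0.66667)
U = 0 (U = (0*(-⅔))*2 = 0*2 = 0)
K = -42 (K = -32 - 10 = -42)
M(t, G) = -42 + G + t (M(t, G) = (t + G) - 42 = (G + t) - 42 = -42 + G + t)
1/382154 + M(U, -605) = 1/382154 + (-42 - 605 + 0) = 1/382154 - 647 = -247253637/382154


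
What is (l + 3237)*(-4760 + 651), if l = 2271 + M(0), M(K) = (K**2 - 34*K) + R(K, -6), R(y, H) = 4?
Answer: -22648808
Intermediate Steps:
M(K) = 4 + K**2 - 34*K (M(K) = (K**2 - 34*K) + 4 = 4 + K**2 - 34*K)
l = 2275 (l = 2271 + (4 + 0**2 - 34*0) = 2271 + (4 + 0 + 0) = 2271 + 4 = 2275)
(l + 3237)*(-4760 + 651) = (2275 + 3237)*(-4760 + 651) = 5512*(-4109) = -22648808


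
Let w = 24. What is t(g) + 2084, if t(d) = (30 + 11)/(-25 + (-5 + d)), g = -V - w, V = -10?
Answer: 91655/44 ≈ 2083.1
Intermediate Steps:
g = -14 (g = -1*(-10) - 1*24 = 10 - 24 = -14)
t(d) = 41/(-30 + d)
t(g) + 2084 = 41/(-30 - 14) + 2084 = 41/(-44) + 2084 = 41*(-1/44) + 2084 = -41/44 + 2084 = 91655/44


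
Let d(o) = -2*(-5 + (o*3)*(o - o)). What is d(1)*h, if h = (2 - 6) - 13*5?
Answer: -690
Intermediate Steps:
h = -69 (h = -4 - 65 = -69)
d(o) = 10 (d(o) = -2*(-5 + (3*o)*0) = -2*(-5 + 0) = -2*(-5) = 10)
d(1)*h = 10*(-69) = -690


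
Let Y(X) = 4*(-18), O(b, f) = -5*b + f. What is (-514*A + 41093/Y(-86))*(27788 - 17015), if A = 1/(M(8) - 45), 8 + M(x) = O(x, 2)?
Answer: -633119805/104 ≈ -6.0877e+6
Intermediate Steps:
O(b, f) = f - 5*b
Y(X) = -72
M(x) = -6 - 5*x (M(x) = -8 + (2 - 5*x) = -6 - 5*x)
A = -1/91 (A = 1/((-6 - 5*8) - 45) = 1/((-6 - 40) - 45) = 1/(-46 - 45) = 1/(-91) = -1/91 ≈ -0.010989)
(-514*A + 41093/Y(-86))*(27788 - 17015) = (-514*(-1/91) + 41093/(-72))*(27788 - 17015) = (514/91 + 41093*(-1/72))*10773 = (514/91 - 41093/72)*10773 = -3702455/6552*10773 = -633119805/104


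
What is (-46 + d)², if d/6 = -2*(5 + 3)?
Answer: 20164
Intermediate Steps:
d = -96 (d = 6*(-2*(5 + 3)) = 6*(-2*8) = 6*(-16) = -96)
(-46 + d)² = (-46 - 96)² = (-142)² = 20164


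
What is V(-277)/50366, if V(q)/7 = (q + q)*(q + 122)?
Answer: 300545/25183 ≈ 11.934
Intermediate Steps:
V(q) = 14*q*(122 + q) (V(q) = 7*((q + q)*(q + 122)) = 7*((2*q)*(122 + q)) = 7*(2*q*(122 + q)) = 14*q*(122 + q))
V(-277)/50366 = (14*(-277)*(122 - 277))/50366 = (14*(-277)*(-155))*(1/50366) = 601090*(1/50366) = 300545/25183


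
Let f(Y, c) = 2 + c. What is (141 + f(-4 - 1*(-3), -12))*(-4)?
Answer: -524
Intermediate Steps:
(141 + f(-4 - 1*(-3), -12))*(-4) = (141 + (2 - 12))*(-4) = (141 - 10)*(-4) = 131*(-4) = -524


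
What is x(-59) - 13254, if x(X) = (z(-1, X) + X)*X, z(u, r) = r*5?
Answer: 7632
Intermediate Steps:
z(u, r) = 5*r
x(X) = 6*X² (x(X) = (5*X + X)*X = (6*X)*X = 6*X²)
x(-59) - 13254 = 6*(-59)² - 13254 = 6*3481 - 13254 = 20886 - 13254 = 7632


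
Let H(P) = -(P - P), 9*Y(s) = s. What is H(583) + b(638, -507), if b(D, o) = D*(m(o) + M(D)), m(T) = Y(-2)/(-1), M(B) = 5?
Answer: 29986/9 ≈ 3331.8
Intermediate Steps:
Y(s) = s/9
m(T) = 2/9 (m(T) = ((1/9)*(-2))/(-1) = -2/9*(-1) = 2/9)
H(P) = 0 (H(P) = -1*0 = 0)
b(D, o) = 47*D/9 (b(D, o) = D*(2/9 + 5) = D*(47/9) = 47*D/9)
H(583) + b(638, -507) = 0 + (47/9)*638 = 0 + 29986/9 = 29986/9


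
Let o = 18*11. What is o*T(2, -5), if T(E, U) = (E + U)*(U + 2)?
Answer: 1782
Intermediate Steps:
T(E, U) = (2 + U)*(E + U) (T(E, U) = (E + U)*(2 + U) = (2 + U)*(E + U))
o = 198
o*T(2, -5) = 198*((-5)² + 2*2 + 2*(-5) + 2*(-5)) = 198*(25 + 4 - 10 - 10) = 198*9 = 1782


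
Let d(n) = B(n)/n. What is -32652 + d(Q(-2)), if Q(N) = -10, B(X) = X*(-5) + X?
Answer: -32656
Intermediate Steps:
B(X) = -4*X (B(X) = -5*X + X = -4*X)
d(n) = -4 (d(n) = (-4*n)/n = -4)
-32652 + d(Q(-2)) = -32652 - 4 = -32656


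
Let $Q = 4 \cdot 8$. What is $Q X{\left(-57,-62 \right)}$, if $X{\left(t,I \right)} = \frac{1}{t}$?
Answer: $- \frac{32}{57} \approx -0.5614$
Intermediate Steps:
$Q = 32$
$Q X{\left(-57,-62 \right)} = \frac{32}{-57} = 32 \left(- \frac{1}{57}\right) = - \frac{32}{57}$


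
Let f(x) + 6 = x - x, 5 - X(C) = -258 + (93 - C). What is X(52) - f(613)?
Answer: 228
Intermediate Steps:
X(C) = 170 + C (X(C) = 5 - (-258 + (93 - C)) = 5 - (-165 - C) = 5 + (165 + C) = 170 + C)
f(x) = -6 (f(x) = -6 + (x - x) = -6 + 0 = -6)
X(52) - f(613) = (170 + 52) - 1*(-6) = 222 + 6 = 228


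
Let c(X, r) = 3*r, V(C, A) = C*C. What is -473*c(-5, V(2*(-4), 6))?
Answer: -90816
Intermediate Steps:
V(C, A) = C²
-473*c(-5, V(2*(-4), 6)) = -1419*(2*(-4))² = -1419*(-8)² = -1419*64 = -473*192 = -90816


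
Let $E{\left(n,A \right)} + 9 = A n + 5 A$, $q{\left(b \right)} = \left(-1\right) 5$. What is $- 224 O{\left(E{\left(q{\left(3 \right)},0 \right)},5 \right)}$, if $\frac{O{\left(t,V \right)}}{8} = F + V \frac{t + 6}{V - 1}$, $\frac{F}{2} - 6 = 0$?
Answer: $-14784$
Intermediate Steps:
$F = 12$ ($F = 12 + 2 \cdot 0 = 12 + 0 = 12$)
$q{\left(b \right)} = -5$
$E{\left(n,A \right)} = -9 + 5 A + A n$ ($E{\left(n,A \right)} = -9 + \left(A n + 5 A\right) = -9 + \left(5 A + A n\right) = -9 + 5 A + A n$)
$O{\left(t,V \right)} = 96 + \frac{8 V \left(6 + t\right)}{-1 + V}$ ($O{\left(t,V \right)} = 8 \left(12 + V \frac{t + 6}{V - 1}\right) = 8 \left(12 + V \frac{6 + t}{-1 + V}\right) = 8 \left(12 + \frac{V \left(6 + t\right)}{-1 + V}\right) = 96 + \frac{8 V \left(6 + t\right)}{-1 + V}$)
$- 224 O{\left(E{\left(q{\left(3 \right)},0 \right)},5 \right)} = - 224 \frac{8 \left(-12 + 18 \cdot 5 + 5 \left(-9 + 5 \cdot 0 + 0 \left(-5\right)\right)\right)}{-1 + 5} = - 224 \frac{8 \left(-12 + 90 + 5 \left(-9 + 0 + 0\right)\right)}{4} = - 224 \cdot 8 \cdot \frac{1}{4} \left(-12 + 90 + 5 \left(-9\right)\right) = - 224 \cdot 8 \cdot \frac{1}{4} \left(-12 + 90 - 45\right) = - 224 \cdot 8 \cdot \frac{1}{4} \cdot 33 = \left(-224\right) 66 = -14784$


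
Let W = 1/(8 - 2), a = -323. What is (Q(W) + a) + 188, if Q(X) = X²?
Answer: -4859/36 ≈ -134.97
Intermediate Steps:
W = ⅙ (W = 1/6 = ⅙ ≈ 0.16667)
(Q(W) + a) + 188 = ((⅙)² - 323) + 188 = (1/36 - 323) + 188 = -11627/36 + 188 = -4859/36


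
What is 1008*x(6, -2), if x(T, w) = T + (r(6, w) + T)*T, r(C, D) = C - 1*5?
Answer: 48384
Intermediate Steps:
r(C, D) = -5 + C (r(C, D) = C - 5 = -5 + C)
x(T, w) = T + T*(1 + T) (x(T, w) = T + ((-5 + 6) + T)*T = T + (1 + T)*T = T + T*(1 + T))
1008*x(6, -2) = 1008*(6*(2 + 6)) = 1008*(6*8) = 1008*48 = 48384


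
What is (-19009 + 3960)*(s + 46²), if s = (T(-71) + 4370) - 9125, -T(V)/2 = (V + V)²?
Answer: 646610383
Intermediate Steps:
T(V) = -8*V² (T(V) = -2*(V + V)² = -2*4*V² = -8*V²)
s = -45083 (s = (-8*(-71)² + 4370) - 9125 = (-8*5041 + 4370) - 9125 = (-40328 + 4370) - 9125 = -35958 - 9125 = -45083)
(-19009 + 3960)*(s + 46²) = (-19009 + 3960)*(-45083 + 46²) = -15049*(-45083 + 2116) = -15049*(-42967) = 646610383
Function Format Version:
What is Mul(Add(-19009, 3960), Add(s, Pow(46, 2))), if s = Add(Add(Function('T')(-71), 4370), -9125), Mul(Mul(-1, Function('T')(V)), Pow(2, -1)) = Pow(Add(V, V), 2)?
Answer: 646610383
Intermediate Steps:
Function('T')(V) = Mul(-8, Pow(V, 2)) (Function('T')(V) = Mul(-2, Pow(Add(V, V), 2)) = Mul(-2, Pow(Mul(2, V), 2)) = Mul(-2, Mul(4, Pow(V, 2))) = Mul(-8, Pow(V, 2)))
s = -45083 (s = Add(Add(Mul(-8, Pow(-71, 2)), 4370), -9125) = Add(Add(Mul(-8, 5041), 4370), -9125) = Add(Add(-40328, 4370), -9125) = Add(-35958, -9125) = -45083)
Mul(Add(-19009, 3960), Add(s, Pow(46, 2))) = Mul(Add(-19009, 3960), Add(-45083, Pow(46, 2))) = Mul(-15049, Add(-45083, 2116)) = Mul(-15049, -42967) = 646610383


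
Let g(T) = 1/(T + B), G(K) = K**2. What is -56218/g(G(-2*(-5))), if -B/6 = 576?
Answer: 188667608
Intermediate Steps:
B = -3456 (B = -6*576 = -3456)
g(T) = 1/(-3456 + T) (g(T) = 1/(T - 3456) = 1/(-3456 + T))
-56218/g(G(-2*(-5))) = -56218/(1/(-3456 + (-2*(-5))**2)) = -56218/(1/(-3456 + 10**2)) = -56218/(1/(-3456 + 100)) = -56218/(1/(-3356)) = -56218/(-1/3356) = -56218*(-3356) = 188667608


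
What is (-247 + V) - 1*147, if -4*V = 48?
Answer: -406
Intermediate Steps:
V = -12 (V = -¼*48 = -12)
(-247 + V) - 1*147 = (-247 - 12) - 1*147 = -259 - 147 = -406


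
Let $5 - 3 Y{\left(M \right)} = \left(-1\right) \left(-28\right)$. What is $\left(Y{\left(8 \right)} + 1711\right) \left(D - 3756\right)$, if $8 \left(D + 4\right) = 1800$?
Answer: $- \frac{18063850}{3} \approx -6.0213 \cdot 10^{6}$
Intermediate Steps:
$D = 221$ ($D = -4 + \frac{1}{8} \cdot 1800 = -4 + 225 = 221$)
$Y{\left(M \right)} = - \frac{23}{3}$ ($Y{\left(M \right)} = \frac{5}{3} - \frac{\left(-1\right) \left(-28\right)}{3} = \frac{5}{3} - \frac{28}{3} = - \frac{23}{3}$)
$\left(Y{\left(8 \right)} + 1711\right) \left(D - 3756\right) = \left(- \frac{23}{3} + 1711\right) \left(221 - 3756\right) = \frac{5110}{3} \left(-3535\right) = - \frac{18063850}{3}$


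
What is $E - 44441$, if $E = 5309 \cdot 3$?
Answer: $-28514$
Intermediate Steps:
$E = 15927$
$E - 44441 = 15927 - 44441 = -28514$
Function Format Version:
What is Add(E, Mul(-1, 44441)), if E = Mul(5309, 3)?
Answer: -28514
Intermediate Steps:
E = 15927
Add(E, Mul(-1, 44441)) = Add(15927, Mul(-1, 44441)) = Add(15927, -44441) = -28514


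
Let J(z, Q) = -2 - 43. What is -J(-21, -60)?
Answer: 45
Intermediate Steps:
J(z, Q) = -45
-J(-21, -60) = -1*(-45) = 45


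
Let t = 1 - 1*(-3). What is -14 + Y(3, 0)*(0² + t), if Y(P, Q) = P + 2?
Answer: 6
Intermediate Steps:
Y(P, Q) = 2 + P
t = 4 (t = 1 + 3 = 4)
-14 + Y(3, 0)*(0² + t) = -14 + (2 + 3)*(0² + 4) = -14 + 5*(0 + 4) = -14 + 5*4 = -14 + 20 = 6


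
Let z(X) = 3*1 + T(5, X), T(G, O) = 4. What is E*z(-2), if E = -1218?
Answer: -8526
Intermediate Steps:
z(X) = 7 (z(X) = 3*1 + 4 = 3 + 4 = 7)
E*z(-2) = -1218*7 = -8526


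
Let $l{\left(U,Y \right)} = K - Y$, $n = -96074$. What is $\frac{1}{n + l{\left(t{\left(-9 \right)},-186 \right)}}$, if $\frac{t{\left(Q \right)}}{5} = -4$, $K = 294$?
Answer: $- \frac{1}{95594} \approx -1.0461 \cdot 10^{-5}$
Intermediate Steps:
$t{\left(Q \right)} = -20$ ($t{\left(Q \right)} = 5 \left(-4\right) = -20$)
$l{\left(U,Y \right)} = 294 - Y$
$\frac{1}{n + l{\left(t{\left(-9 \right)},-186 \right)}} = \frac{1}{-96074 + \left(294 - -186\right)} = \frac{1}{-96074 + \left(294 + 186\right)} = \frac{1}{-96074 + 480} = \frac{1}{-95594} = - \frac{1}{95594}$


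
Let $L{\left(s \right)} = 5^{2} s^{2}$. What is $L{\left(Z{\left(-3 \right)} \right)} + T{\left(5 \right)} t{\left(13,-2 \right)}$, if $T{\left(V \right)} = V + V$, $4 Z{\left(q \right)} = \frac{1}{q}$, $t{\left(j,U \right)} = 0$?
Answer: $\frac{25}{144} \approx 0.17361$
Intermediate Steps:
$Z{\left(q \right)} = \frac{1}{4 q}$
$L{\left(s \right)} = 25 s^{2}$
$T{\left(V \right)} = 2 V$
$L{\left(Z{\left(-3 \right)} \right)} + T{\left(5 \right)} t{\left(13,-2 \right)} = 25 \left(\frac{1}{4 \left(-3\right)}\right)^{2} + 2 \cdot 5 \cdot 0 = 25 \left(\frac{1}{4} \left(- \frac{1}{3}\right)\right)^{2} + 10 \cdot 0 = 25 \left(- \frac{1}{12}\right)^{2} + 0 = 25 \cdot \frac{1}{144} + 0 = \frac{25}{144} + 0 = \frac{25}{144}$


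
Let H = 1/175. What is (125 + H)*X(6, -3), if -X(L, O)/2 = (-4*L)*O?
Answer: -3150144/175 ≈ -18001.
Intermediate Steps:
X(L, O) = 8*L*O (X(L, O) = -2*(-4*L)*O = -(-8)*L*O = 8*L*O)
H = 1/175 ≈ 0.0057143
(125 + H)*X(6, -3) = (125 + 1/175)*(8*6*(-3)) = (21876/175)*(-144) = -3150144/175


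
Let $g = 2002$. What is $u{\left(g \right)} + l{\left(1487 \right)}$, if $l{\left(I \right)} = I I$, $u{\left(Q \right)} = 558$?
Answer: $2211727$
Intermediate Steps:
$l{\left(I \right)} = I^{2}$
$u{\left(g \right)} + l{\left(1487 \right)} = 558 + 1487^{2} = 558 + 2211169 = 2211727$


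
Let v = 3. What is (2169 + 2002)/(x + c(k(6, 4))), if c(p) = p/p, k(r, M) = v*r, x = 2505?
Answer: 4171/2506 ≈ 1.6644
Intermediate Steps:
k(r, M) = 3*r
c(p) = 1
(2169 + 2002)/(x + c(k(6, 4))) = (2169 + 2002)/(2505 + 1) = 4171/2506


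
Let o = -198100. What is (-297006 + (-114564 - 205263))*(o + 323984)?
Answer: -77649405372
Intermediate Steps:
(-297006 + (-114564 - 205263))*(o + 323984) = (-297006 + (-114564 - 205263))*(-198100 + 323984) = (-297006 - 319827)*125884 = -616833*125884 = -77649405372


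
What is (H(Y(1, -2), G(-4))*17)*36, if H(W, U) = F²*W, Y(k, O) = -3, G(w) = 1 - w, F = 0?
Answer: 0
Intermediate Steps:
H(W, U) = 0 (H(W, U) = 0²*W = 0*W = 0)
(H(Y(1, -2), G(-4))*17)*36 = (0*17)*36 = 0*36 = 0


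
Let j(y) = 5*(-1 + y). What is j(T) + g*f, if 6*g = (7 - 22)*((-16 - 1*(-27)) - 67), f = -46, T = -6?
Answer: -6475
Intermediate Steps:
j(y) = -5 + 5*y
g = 140 (g = ((7 - 22)*((-16 - 1*(-27)) - 67))/6 = (-15*((-16 + 27) - 67))/6 = (-15*(11 - 67))/6 = (-15*(-56))/6 = (1/6)*840 = 140)
j(T) + g*f = (-5 + 5*(-6)) + 140*(-46) = (-5 - 30) - 6440 = -35 - 6440 = -6475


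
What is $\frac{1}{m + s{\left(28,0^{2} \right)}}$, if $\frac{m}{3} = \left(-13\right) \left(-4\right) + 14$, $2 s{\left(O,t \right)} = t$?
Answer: $\frac{1}{198} \approx 0.0050505$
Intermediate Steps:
$s{\left(O,t \right)} = \frac{t}{2}$
$m = 198$ ($m = 3 \left(\left(-13\right) \left(-4\right) + 14\right) = 3 \left(52 + 14\right) = 3 \cdot 66 = 198$)
$\frac{1}{m + s{\left(28,0^{2} \right)}} = \frac{1}{198 + \frac{0^{2}}{2}} = \frac{1}{198 + \frac{1}{2} \cdot 0} = \frac{1}{198 + 0} = \frac{1}{198}$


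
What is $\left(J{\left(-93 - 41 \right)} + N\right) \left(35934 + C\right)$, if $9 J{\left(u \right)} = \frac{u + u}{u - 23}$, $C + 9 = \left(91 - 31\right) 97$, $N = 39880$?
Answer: $\frac{784120101820}{471} \approx 1.6648 \cdot 10^{9}$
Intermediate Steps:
$C = 5811$ ($C = -9 + \left(91 - 31\right) 97 = -9 + 60 \cdot 97 = -9 + 5820 = 5811$)
$J{\left(u \right)} = \frac{2 u}{9 \left(-23 + u\right)}$ ($J{\left(u \right)} = \frac{\left(u + u\right) \frac{1}{u - 23}}{9} = \frac{2 u \frac{1}{-23 + u}}{9} = \frac{2 u}{9 \left(-23 + u\right)}$)
$\left(J{\left(-93 - 41 \right)} + N\right) \left(35934 + C\right) = \left(\frac{2 \left(-93 - 41\right)}{9 \left(-23 - 134\right)} + 39880\right) \left(35934 + 5811\right) = \left(\frac{2}{9} \left(-134\right) \frac{1}{-23 - 134} + 39880\right) 41745 = \left(\frac{2}{9} \left(-134\right) \frac{1}{-157} + 39880\right) 41745 = \left(\frac{2}{9} \left(-134\right) \left(- \frac{1}{157}\right) + 39880\right) 41745 = \left(\frac{268}{1413} + 39880\right) 41745 = \frac{56350708}{1413} \cdot 41745 = \frac{784120101820}{471}$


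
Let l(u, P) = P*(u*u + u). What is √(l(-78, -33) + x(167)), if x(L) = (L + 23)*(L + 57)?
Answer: I*√155638 ≈ 394.51*I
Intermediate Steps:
l(u, P) = P*(u + u²) (l(u, P) = P*(u² + u) = P*(u + u²))
x(L) = (23 + L)*(57 + L)
√(l(-78, -33) + x(167)) = √(-33*(-78)*(1 - 78) + (1311 + 167² + 80*167)) = √(-33*(-78)*(-77) + (1311 + 27889 + 13360)) = √(-198198 + 42560) = √(-155638) = I*√155638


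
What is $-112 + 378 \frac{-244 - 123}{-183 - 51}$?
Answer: $\frac{6251}{13} \approx 480.85$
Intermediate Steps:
$-112 + 378 \frac{-244 - 123}{-183 - 51} = -112 + 378 \left(- \frac{367}{-234}\right) = -112 + 378 \left(\left(-367\right) \left(- \frac{1}{234}\right)\right) = -112 + 378 \cdot \frac{367}{234} = -112 + \frac{7707}{13} = \frac{6251}{13}$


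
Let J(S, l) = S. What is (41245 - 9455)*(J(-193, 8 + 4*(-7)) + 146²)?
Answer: 671500170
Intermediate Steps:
(41245 - 9455)*(J(-193, 8 + 4*(-7)) + 146²) = (41245 - 9455)*(-193 + 146²) = 31790*(-193 + 21316) = 31790*21123 = 671500170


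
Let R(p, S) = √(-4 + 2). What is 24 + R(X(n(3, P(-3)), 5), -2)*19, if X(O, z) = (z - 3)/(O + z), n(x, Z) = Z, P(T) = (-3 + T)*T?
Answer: 24 + 19*I*√2 ≈ 24.0 + 26.87*I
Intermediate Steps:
P(T) = T*(-3 + T)
X(O, z) = (-3 + z)/(O + z)
R(p, S) = I*√2 (R(p, S) = √(-2) = I*√2)
24 + R(X(n(3, P(-3)), 5), -2)*19 = 24 + (I*√2)*19 = 24 + 19*I*√2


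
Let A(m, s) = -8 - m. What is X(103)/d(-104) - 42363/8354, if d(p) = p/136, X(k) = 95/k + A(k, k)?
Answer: 1553476027/11186006 ≈ 138.88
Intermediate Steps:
X(k) = -8 - k + 95/k (X(k) = 95/k + (-8 - k) = -8 - k + 95/k)
d(p) = p/136 (d(p) = p*(1/136) = p/136)
X(103)/d(-104) - 42363/8354 = (-8 - 1*103 + 95/103)/(((1/136)*(-104))) - 42363/8354 = (-8 - 103 + 95*(1/103))/(-13/17) - 42363*1/8354 = (-8 - 103 + 95/103)*(-17/13) - 42363/8354 = -11338/103*(-17/13) - 42363/8354 = 192746/1339 - 42363/8354 = 1553476027/11186006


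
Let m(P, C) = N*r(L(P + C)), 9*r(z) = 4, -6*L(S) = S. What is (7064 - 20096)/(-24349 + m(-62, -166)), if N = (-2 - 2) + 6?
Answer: 117288/219133 ≈ 0.53524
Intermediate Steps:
L(S) = -S/6
r(z) = 4/9 (r(z) = (⅑)*4 = 4/9)
N = 2 (N = -4 + 6 = 2)
m(P, C) = 8/9 (m(P, C) = 2*(4/9) = 8/9)
(7064 - 20096)/(-24349 + m(-62, -166)) = (7064 - 20096)/(-24349 + 8/9) = -13032/(-219133/9) = -13032*(-9/219133) = 117288/219133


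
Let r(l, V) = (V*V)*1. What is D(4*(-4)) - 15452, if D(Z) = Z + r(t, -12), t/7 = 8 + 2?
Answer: -15324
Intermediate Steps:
t = 70 (t = 7*(8 + 2) = 7*10 = 70)
r(l, V) = V² (r(l, V) = V²*1 = V²)
D(Z) = 144 + Z (D(Z) = Z + (-12)² = Z + 144 = 144 + Z)
D(4*(-4)) - 15452 = (144 + 4*(-4)) - 15452 = (144 - 16) - 15452 = 128 - 15452 = -15324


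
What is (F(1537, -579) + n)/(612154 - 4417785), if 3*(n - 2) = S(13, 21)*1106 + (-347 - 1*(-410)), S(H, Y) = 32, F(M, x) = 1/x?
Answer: -2281324/734486783 ≈ -0.0031060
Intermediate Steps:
n = 35461/3 (n = 2 + (32*1106 + (-347 - 1*(-410)))/3 = 2 + (35392 + (-347 + 410))/3 = 2 + (35392 + 63)/3 = 2 + (⅓)*35455 = 2 + 35455/3 = 35461/3 ≈ 11820.)
(F(1537, -579) + n)/(612154 - 4417785) = (1/(-579) + 35461/3)/(612154 - 4417785) = (-1/579 + 35461/3)/(-3805631) = (2281324/193)*(-1/3805631) = -2281324/734486783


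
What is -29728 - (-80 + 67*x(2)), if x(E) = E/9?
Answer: -266966/9 ≈ -29663.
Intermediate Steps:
x(E) = E/9 (x(E) = E*(⅑) = E/9)
-29728 - (-80 + 67*x(2)) = -29728 - (-80 + 67*((⅑)*2)) = -29728 - (-80 + 67*(2/9)) = -29728 - (-80 + 134/9) = -29728 - 1*(-586/9) = -29728 + 586/9 = -266966/9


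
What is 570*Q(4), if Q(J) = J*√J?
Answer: 4560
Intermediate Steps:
Q(J) = J^(3/2)
570*Q(4) = 570*4^(3/2) = 570*8 = 4560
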